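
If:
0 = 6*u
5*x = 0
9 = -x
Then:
No Solution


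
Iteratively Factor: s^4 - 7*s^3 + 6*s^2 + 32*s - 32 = (s + 2)*(s^3 - 9*s^2 + 24*s - 16) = (s - 1)*(s + 2)*(s^2 - 8*s + 16) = (s - 4)*(s - 1)*(s + 2)*(s - 4)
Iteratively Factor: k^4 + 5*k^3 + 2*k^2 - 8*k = (k + 4)*(k^3 + k^2 - 2*k) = (k - 1)*(k + 4)*(k^2 + 2*k) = (k - 1)*(k + 2)*(k + 4)*(k)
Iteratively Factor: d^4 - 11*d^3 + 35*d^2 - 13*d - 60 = (d - 4)*(d^3 - 7*d^2 + 7*d + 15) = (d - 4)*(d + 1)*(d^2 - 8*d + 15) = (d - 4)*(d - 3)*(d + 1)*(d - 5)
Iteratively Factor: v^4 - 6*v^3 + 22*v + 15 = (v - 5)*(v^3 - v^2 - 5*v - 3) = (v - 5)*(v + 1)*(v^2 - 2*v - 3) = (v - 5)*(v - 3)*(v + 1)*(v + 1)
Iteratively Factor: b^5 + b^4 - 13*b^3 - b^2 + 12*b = (b - 3)*(b^4 + 4*b^3 - b^2 - 4*b) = (b - 3)*(b + 1)*(b^3 + 3*b^2 - 4*b) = (b - 3)*(b + 1)*(b + 4)*(b^2 - b) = (b - 3)*(b - 1)*(b + 1)*(b + 4)*(b)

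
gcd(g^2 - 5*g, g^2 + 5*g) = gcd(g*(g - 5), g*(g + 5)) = g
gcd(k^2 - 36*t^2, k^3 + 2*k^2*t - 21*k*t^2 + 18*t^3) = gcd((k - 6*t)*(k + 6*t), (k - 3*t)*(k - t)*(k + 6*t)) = k + 6*t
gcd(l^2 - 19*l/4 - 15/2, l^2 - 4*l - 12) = l - 6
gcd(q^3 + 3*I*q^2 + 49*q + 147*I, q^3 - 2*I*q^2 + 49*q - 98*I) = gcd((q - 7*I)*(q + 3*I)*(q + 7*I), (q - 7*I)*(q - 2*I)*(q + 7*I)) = q^2 + 49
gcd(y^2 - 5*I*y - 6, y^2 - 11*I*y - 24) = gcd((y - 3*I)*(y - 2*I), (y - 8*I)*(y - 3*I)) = y - 3*I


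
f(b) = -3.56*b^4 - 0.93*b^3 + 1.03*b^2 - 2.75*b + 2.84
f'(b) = -14.24*b^3 - 2.79*b^2 + 2.06*b - 2.75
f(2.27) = -103.50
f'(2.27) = -179.02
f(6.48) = -6501.75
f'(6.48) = -3981.23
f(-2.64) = -138.54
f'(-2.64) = 234.38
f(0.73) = 0.01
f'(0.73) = -8.27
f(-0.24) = 3.56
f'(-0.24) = -3.21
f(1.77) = -38.90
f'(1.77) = -86.81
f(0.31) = 2.03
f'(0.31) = -2.80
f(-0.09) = 3.10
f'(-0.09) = -2.95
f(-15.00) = -176810.41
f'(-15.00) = 47398.60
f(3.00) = -309.61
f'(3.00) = -406.16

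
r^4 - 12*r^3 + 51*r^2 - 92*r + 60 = (r - 5)*(r - 3)*(r - 2)^2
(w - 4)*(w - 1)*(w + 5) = w^3 - 21*w + 20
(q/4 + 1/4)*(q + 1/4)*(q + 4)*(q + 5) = q^4/4 + 41*q^3/16 + 63*q^2/8 + 109*q/16 + 5/4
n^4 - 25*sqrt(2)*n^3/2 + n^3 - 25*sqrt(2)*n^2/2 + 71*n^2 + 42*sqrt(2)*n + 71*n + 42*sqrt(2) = (n + 1)*(n - 7*sqrt(2))*(n - 6*sqrt(2))*(n + sqrt(2)/2)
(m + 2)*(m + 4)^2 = m^3 + 10*m^2 + 32*m + 32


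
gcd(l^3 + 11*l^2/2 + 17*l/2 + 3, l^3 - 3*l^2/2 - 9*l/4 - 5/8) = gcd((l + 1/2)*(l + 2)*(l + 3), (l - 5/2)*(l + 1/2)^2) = l + 1/2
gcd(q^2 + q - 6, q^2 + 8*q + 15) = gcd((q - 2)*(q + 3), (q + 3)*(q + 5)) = q + 3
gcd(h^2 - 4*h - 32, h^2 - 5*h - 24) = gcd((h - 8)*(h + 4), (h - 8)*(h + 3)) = h - 8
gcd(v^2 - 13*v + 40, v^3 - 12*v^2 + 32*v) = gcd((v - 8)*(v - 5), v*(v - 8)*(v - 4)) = v - 8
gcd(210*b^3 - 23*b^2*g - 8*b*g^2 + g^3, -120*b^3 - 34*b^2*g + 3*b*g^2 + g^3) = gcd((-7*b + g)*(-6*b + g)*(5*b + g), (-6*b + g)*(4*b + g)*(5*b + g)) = 30*b^2 + b*g - g^2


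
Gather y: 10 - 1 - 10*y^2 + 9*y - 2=-10*y^2 + 9*y + 7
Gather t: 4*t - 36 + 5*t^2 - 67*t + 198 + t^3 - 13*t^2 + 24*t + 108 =t^3 - 8*t^2 - 39*t + 270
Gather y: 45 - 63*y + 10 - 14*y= 55 - 77*y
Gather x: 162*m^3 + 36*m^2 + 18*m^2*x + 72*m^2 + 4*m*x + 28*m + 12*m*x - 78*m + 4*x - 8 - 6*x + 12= 162*m^3 + 108*m^2 - 50*m + x*(18*m^2 + 16*m - 2) + 4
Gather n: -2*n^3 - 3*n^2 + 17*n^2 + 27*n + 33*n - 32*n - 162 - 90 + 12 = -2*n^3 + 14*n^2 + 28*n - 240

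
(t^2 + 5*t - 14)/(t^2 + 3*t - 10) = (t + 7)/(t + 5)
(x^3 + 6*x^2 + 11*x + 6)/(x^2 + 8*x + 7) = (x^2 + 5*x + 6)/(x + 7)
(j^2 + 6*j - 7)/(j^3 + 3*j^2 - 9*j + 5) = (j + 7)/(j^2 + 4*j - 5)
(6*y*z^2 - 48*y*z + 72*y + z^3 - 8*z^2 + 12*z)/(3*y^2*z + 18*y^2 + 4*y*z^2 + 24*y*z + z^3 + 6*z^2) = (6*y*z^2 - 48*y*z + 72*y + z^3 - 8*z^2 + 12*z)/(3*y^2*z + 18*y^2 + 4*y*z^2 + 24*y*z + z^3 + 6*z^2)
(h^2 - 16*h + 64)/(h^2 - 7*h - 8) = (h - 8)/(h + 1)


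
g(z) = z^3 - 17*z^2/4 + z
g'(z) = 3*z^2 - 17*z/2 + 1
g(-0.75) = -3.56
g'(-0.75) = 9.06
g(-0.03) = -0.03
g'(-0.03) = 1.26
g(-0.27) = -0.60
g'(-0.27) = 3.51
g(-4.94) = -229.21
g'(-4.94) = 116.20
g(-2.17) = -32.40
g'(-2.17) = 33.57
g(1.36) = -3.99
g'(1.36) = -5.01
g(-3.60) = -105.34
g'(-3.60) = 70.48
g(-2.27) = -35.87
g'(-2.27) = 35.75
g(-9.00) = -1082.25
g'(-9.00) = 320.50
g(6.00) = 69.00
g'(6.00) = 58.00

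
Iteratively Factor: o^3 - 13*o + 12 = (o + 4)*(o^2 - 4*o + 3) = (o - 1)*(o + 4)*(o - 3)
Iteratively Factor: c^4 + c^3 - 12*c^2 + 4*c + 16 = (c + 4)*(c^3 - 3*c^2 + 4) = (c - 2)*(c + 4)*(c^2 - c - 2) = (c - 2)^2*(c + 4)*(c + 1)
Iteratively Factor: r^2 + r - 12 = (r - 3)*(r + 4)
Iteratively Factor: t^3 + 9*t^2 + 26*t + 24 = (t + 4)*(t^2 + 5*t + 6) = (t + 3)*(t + 4)*(t + 2)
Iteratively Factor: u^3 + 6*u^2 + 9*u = (u + 3)*(u^2 + 3*u) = u*(u + 3)*(u + 3)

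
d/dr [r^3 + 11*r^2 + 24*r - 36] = 3*r^2 + 22*r + 24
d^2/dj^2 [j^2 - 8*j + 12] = 2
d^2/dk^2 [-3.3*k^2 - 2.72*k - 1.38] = -6.60000000000000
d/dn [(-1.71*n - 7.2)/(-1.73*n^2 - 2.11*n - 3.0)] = (2.9583*n^2 + 3.6081*n - (1.71*n + 7.2)*(3.46*n + 2.11) + 5.13)/(1.73*n^2 + 2.11*n + 3.0)^2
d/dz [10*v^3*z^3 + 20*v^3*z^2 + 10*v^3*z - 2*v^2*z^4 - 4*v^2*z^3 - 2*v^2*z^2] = v^2*(30*v*z^2 + 40*v*z + 10*v - 8*z^3 - 12*z^2 - 4*z)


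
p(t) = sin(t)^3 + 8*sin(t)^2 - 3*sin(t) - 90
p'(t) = 3*sin(t)^2*cos(t) + 16*sin(t)*cos(t) - 3*cos(t)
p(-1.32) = -80.50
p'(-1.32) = -3.89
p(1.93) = -84.98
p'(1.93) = -5.14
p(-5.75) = -89.33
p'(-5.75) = 5.09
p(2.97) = -90.27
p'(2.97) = 0.18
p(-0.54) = -86.48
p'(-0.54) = -8.95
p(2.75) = -89.92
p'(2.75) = -3.28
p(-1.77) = -80.31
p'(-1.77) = 3.13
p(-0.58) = -86.12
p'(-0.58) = -9.09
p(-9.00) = -87.47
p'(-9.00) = 8.28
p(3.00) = -90.26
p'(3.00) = 0.68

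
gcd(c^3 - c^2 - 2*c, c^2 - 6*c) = c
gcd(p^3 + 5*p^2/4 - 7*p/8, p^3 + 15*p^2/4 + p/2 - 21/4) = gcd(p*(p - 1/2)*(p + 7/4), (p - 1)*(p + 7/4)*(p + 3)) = p + 7/4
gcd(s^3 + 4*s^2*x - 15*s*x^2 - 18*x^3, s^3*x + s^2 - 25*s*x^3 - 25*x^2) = 1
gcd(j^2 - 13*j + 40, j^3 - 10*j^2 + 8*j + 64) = j - 8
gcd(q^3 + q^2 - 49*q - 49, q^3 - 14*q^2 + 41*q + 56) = q^2 - 6*q - 7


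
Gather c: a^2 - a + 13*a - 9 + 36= a^2 + 12*a + 27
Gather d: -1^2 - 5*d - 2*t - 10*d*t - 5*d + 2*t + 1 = d*(-10*t - 10)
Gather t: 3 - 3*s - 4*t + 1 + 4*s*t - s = -4*s + t*(4*s - 4) + 4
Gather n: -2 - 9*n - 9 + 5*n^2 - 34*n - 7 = 5*n^2 - 43*n - 18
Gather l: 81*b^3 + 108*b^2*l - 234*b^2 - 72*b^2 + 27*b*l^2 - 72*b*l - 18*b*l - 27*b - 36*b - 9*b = 81*b^3 - 306*b^2 + 27*b*l^2 - 72*b + l*(108*b^2 - 90*b)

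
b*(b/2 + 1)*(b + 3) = b^3/2 + 5*b^2/2 + 3*b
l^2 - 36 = (l - 6)*(l + 6)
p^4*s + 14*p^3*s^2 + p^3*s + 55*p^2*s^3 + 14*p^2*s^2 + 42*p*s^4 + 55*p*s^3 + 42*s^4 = (p + s)*(p + 6*s)*(p + 7*s)*(p*s + s)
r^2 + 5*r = r*(r + 5)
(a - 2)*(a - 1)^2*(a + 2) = a^4 - 2*a^3 - 3*a^2 + 8*a - 4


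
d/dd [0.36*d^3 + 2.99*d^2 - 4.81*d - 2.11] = 1.08*d^2 + 5.98*d - 4.81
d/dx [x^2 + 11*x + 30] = 2*x + 11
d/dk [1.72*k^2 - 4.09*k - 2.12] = 3.44*k - 4.09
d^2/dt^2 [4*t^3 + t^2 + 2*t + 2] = 24*t + 2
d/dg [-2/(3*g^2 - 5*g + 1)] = 2*(6*g - 5)/(3*g^2 - 5*g + 1)^2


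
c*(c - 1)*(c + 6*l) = c^3 + 6*c^2*l - c^2 - 6*c*l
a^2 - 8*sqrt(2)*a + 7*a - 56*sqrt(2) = (a + 7)*(a - 8*sqrt(2))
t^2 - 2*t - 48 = (t - 8)*(t + 6)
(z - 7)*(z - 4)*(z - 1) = z^3 - 12*z^2 + 39*z - 28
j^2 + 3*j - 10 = (j - 2)*(j + 5)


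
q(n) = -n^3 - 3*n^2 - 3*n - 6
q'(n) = -3*n^2 - 6*n - 3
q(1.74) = -25.57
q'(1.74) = -22.52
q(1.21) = -15.79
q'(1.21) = -14.65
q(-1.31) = -4.97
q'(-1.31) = -0.29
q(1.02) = -13.24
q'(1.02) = -12.24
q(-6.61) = 171.56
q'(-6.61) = -94.42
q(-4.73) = 46.90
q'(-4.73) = -41.74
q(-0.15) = -5.61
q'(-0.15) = -2.17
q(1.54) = -21.39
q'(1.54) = -19.35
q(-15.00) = 2739.00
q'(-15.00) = -588.00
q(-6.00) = 120.00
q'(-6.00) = -75.00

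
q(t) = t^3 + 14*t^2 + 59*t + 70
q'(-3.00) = 2.00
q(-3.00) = -8.00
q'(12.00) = 827.00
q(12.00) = 4522.00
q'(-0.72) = 40.40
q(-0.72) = 34.40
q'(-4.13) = -5.47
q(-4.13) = -5.32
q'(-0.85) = 37.37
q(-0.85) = 29.35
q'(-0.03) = 58.16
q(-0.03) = 68.24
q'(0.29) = 67.37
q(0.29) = 88.31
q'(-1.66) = 20.79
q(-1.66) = 6.06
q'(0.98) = 89.32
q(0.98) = 142.21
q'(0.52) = 74.37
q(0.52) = 104.61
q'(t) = 3*t^2 + 28*t + 59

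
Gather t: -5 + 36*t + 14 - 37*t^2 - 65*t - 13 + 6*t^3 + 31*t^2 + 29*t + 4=6*t^3 - 6*t^2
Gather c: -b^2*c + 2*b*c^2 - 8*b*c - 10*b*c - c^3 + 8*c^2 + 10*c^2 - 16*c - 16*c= -c^3 + c^2*(2*b + 18) + c*(-b^2 - 18*b - 32)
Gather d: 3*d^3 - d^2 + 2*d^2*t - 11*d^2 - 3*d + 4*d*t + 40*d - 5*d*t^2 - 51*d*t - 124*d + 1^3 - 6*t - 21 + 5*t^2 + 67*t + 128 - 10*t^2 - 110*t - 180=3*d^3 + d^2*(2*t - 12) + d*(-5*t^2 - 47*t - 87) - 5*t^2 - 49*t - 72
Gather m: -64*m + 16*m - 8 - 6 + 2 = -48*m - 12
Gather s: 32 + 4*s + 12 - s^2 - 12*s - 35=-s^2 - 8*s + 9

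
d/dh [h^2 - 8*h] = 2*h - 8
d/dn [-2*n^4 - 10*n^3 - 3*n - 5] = -8*n^3 - 30*n^2 - 3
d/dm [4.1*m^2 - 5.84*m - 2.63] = 8.2*m - 5.84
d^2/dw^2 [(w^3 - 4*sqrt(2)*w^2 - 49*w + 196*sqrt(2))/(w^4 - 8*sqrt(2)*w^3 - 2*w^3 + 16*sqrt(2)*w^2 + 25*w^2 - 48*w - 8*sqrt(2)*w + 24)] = 2*(w^7 - 12*sqrt(2)*w^6 + 2*w^6 - 174*w^5 - 48*sqrt(2)*w^5 + 948*w^4 + 4872*sqrt(2)*w^4 - 69393*w^3 - 5496*sqrt(2)*w^3 + 39792*w^2 + 221388*sqrt(2)*w^2 - 634488*w - 76736*sqrt(2)*w + 94080 + 347360*sqrt(2))/(w^10 - 24*sqrt(2)*w^9 - 4*w^9 + 96*sqrt(2)*w^8 + 462*w^8 - 2320*sqrt(2)*w^7 - 1828*w^7 + 8800*sqrt(2)*w^6 + 13681*w^6 - 45600*w^5 - 26904*sqrt(2)*w^5 + 79944*w^4 + 64000*sqrt(2)*w^4 - 85120*sqrt(2)*w^3 - 99072*w^3 + 55296*sqrt(2)*w^2 + 93888*w^2 - 55296*w - 13824*sqrt(2)*w + 13824)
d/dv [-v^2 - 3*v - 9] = -2*v - 3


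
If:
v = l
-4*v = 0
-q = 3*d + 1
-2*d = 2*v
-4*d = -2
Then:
No Solution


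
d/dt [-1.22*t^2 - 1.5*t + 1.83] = -2.44*t - 1.5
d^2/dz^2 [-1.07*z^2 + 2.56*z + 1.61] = -2.14000000000000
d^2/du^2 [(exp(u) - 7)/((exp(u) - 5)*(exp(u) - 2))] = (exp(4*u) - 21*exp(3*u) + 87*exp(2*u) + 7*exp(u) - 390)*exp(u)/(exp(6*u) - 21*exp(5*u) + 177*exp(4*u) - 763*exp(3*u) + 1770*exp(2*u) - 2100*exp(u) + 1000)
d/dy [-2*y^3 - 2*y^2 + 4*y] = -6*y^2 - 4*y + 4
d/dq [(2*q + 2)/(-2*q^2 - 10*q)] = (q^2 + 2*q + 5)/(q^2*(q^2 + 10*q + 25))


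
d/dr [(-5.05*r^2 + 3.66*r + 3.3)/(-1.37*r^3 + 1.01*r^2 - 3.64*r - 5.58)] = (-6.9185*r^4 + 10.0284*r^3 + 28.2484*r^2 + 49.692*r - 8.4108)/(1.8769*r^6 - 2.7674*r^5 + 10.9937*r^4 + 7.9364*r^3 + 1.978*r^2 + 40.6224*r + 31.1364)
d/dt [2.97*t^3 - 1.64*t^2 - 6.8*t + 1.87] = 8.91*t^2 - 3.28*t - 6.8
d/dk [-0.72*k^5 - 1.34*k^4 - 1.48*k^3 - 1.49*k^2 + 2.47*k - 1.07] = -3.6*k^4 - 5.36*k^3 - 4.44*k^2 - 2.98*k + 2.47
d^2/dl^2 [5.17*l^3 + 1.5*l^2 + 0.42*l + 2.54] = 31.02*l + 3.0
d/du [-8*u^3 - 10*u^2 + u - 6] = -24*u^2 - 20*u + 1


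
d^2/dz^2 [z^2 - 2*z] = 2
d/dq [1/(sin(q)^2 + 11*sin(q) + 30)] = -(2*sin(q) + 11)*cos(q)/(sin(q)^2 + 11*sin(q) + 30)^2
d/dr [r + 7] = 1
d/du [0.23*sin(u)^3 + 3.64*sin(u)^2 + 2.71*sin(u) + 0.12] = (0.69*sin(u)^2 + 7.28*sin(u) + 2.71)*cos(u)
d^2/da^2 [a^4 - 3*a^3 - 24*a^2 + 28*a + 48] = 12*a^2 - 18*a - 48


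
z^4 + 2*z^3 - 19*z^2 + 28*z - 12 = (z - 2)*(z - 1)^2*(z + 6)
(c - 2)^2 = c^2 - 4*c + 4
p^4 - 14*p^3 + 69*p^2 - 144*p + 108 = (p - 6)*(p - 3)^2*(p - 2)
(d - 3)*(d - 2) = d^2 - 5*d + 6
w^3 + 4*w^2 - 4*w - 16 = (w - 2)*(w + 2)*(w + 4)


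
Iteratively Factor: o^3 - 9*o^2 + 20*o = (o - 4)*(o^2 - 5*o) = o*(o - 4)*(o - 5)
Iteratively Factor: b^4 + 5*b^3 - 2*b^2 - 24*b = (b - 2)*(b^3 + 7*b^2 + 12*b) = (b - 2)*(b + 3)*(b^2 + 4*b) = (b - 2)*(b + 3)*(b + 4)*(b)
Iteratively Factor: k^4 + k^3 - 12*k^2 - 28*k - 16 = (k + 1)*(k^3 - 12*k - 16) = (k + 1)*(k + 2)*(k^2 - 2*k - 8) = (k + 1)*(k + 2)^2*(k - 4)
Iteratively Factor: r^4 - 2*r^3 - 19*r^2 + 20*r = (r)*(r^3 - 2*r^2 - 19*r + 20) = r*(r + 4)*(r^2 - 6*r + 5) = r*(r - 5)*(r + 4)*(r - 1)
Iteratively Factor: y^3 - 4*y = (y + 2)*(y^2 - 2*y) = (y - 2)*(y + 2)*(y)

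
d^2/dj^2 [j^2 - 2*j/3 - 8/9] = 2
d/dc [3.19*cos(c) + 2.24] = -3.19*sin(c)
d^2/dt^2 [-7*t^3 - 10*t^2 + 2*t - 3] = -42*t - 20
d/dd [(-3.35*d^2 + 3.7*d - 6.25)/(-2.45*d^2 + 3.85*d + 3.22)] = (-3.8325*d^2 - 52.199*d + 35.9765)/(6.0025*d^4 - 18.865*d^3 - 0.955500000000001*d^2 + 24.794*d + 10.3684)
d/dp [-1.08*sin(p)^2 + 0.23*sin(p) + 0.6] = (0.23 - 2.16*sin(p))*cos(p)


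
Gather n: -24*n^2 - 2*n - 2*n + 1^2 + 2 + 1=-24*n^2 - 4*n + 4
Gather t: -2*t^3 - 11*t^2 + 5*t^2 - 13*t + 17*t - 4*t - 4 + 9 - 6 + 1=-2*t^3 - 6*t^2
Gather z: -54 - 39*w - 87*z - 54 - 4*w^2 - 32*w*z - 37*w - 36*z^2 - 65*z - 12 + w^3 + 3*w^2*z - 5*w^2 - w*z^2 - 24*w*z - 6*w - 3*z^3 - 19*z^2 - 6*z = w^3 - 9*w^2 - 82*w - 3*z^3 + z^2*(-w - 55) + z*(3*w^2 - 56*w - 158) - 120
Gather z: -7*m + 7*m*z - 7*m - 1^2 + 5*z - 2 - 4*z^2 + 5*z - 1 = -14*m - 4*z^2 + z*(7*m + 10) - 4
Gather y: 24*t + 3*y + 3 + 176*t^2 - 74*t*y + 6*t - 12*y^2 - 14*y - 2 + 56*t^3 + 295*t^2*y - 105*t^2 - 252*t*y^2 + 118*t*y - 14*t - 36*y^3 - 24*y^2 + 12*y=56*t^3 + 71*t^2 + 16*t - 36*y^3 + y^2*(-252*t - 36) + y*(295*t^2 + 44*t + 1) + 1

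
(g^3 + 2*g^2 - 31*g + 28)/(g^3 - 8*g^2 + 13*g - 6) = (g^2 + 3*g - 28)/(g^2 - 7*g + 6)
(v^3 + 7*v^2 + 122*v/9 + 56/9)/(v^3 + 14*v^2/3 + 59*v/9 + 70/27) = 3*(v + 4)/(3*v + 5)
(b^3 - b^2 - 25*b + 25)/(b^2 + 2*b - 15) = (b^2 - 6*b + 5)/(b - 3)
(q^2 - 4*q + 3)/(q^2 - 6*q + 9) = (q - 1)/(q - 3)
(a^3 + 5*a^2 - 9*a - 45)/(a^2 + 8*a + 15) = a - 3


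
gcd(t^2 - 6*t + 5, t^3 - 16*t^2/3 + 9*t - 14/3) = t - 1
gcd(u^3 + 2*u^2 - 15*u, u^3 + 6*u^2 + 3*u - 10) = u + 5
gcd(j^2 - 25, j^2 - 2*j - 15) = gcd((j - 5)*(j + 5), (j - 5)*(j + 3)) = j - 5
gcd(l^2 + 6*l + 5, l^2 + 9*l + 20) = l + 5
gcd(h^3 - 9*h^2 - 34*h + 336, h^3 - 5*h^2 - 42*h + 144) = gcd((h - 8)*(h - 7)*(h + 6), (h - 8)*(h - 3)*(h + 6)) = h^2 - 2*h - 48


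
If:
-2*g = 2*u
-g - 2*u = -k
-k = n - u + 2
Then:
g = -u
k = u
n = -2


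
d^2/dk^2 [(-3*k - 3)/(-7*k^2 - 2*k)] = 6*(49*k^3 + 147*k^2 + 42*k + 4)/(k^3*(343*k^3 + 294*k^2 + 84*k + 8))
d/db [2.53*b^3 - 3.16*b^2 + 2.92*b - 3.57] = 7.59*b^2 - 6.32*b + 2.92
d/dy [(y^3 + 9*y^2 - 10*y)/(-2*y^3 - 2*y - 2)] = (y*(3*y^2 + 1)*(y^2 + 9*y - 10) + (-3*y^2 - 18*y + 10)*(y^3 + y + 1))/(2*(y^3 + y + 1)^2)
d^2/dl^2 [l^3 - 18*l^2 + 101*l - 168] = 6*l - 36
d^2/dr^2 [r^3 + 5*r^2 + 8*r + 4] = 6*r + 10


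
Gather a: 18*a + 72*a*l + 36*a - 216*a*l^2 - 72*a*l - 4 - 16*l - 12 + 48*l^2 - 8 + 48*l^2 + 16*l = a*(54 - 216*l^2) + 96*l^2 - 24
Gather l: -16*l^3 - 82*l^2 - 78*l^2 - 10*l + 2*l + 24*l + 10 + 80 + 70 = -16*l^3 - 160*l^2 + 16*l + 160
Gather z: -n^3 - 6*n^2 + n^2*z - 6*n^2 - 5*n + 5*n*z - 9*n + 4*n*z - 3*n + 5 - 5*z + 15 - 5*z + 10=-n^3 - 12*n^2 - 17*n + z*(n^2 + 9*n - 10) + 30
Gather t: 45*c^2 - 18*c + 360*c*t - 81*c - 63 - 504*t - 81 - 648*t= 45*c^2 - 99*c + t*(360*c - 1152) - 144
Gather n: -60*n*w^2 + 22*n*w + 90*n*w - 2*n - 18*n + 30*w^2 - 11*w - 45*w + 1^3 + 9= n*(-60*w^2 + 112*w - 20) + 30*w^2 - 56*w + 10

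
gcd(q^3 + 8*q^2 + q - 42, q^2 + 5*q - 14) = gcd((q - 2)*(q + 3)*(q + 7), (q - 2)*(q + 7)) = q^2 + 5*q - 14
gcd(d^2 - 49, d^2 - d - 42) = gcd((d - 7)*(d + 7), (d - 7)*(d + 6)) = d - 7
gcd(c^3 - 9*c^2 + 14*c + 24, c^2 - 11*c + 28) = c - 4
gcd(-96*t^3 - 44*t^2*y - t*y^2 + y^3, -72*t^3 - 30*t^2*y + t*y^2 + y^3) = 12*t^2 + 7*t*y + y^2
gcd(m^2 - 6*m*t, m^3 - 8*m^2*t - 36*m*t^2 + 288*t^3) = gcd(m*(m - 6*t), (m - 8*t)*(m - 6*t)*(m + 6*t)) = -m + 6*t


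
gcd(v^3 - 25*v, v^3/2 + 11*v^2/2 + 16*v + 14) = 1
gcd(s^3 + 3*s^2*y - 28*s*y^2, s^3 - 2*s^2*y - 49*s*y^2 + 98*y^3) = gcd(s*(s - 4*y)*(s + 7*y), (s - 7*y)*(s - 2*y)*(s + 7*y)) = s + 7*y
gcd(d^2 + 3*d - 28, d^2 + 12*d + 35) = d + 7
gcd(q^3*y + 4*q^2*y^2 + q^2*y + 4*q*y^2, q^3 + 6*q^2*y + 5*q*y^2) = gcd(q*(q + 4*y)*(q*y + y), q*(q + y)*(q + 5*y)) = q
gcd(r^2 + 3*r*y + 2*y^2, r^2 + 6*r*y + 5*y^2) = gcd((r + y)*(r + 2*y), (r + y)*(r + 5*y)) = r + y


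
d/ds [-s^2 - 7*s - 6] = -2*s - 7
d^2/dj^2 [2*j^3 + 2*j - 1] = 12*j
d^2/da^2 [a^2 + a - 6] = 2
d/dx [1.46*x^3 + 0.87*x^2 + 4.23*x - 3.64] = 4.38*x^2 + 1.74*x + 4.23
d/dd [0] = 0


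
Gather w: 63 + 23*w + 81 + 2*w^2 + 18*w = 2*w^2 + 41*w + 144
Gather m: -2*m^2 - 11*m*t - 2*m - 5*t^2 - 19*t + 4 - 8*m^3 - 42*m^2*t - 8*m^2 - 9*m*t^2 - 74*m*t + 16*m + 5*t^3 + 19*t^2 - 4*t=-8*m^3 + m^2*(-42*t - 10) + m*(-9*t^2 - 85*t + 14) + 5*t^3 + 14*t^2 - 23*t + 4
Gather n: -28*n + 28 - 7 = 21 - 28*n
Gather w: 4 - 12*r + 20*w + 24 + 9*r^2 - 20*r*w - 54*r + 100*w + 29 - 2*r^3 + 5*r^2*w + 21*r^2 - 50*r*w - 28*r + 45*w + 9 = -2*r^3 + 30*r^2 - 94*r + w*(5*r^2 - 70*r + 165) + 66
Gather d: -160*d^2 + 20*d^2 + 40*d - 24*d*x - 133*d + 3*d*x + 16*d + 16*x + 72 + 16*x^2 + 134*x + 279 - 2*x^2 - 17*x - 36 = -140*d^2 + d*(-21*x - 77) + 14*x^2 + 133*x + 315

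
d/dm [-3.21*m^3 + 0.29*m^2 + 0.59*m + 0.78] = -9.63*m^2 + 0.58*m + 0.59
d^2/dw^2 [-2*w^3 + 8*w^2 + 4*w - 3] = 16 - 12*w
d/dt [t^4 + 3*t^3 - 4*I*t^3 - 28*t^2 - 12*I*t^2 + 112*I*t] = 4*t^3 + t^2*(9 - 12*I) + t*(-56 - 24*I) + 112*I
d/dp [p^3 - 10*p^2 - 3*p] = 3*p^2 - 20*p - 3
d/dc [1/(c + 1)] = -1/(c + 1)^2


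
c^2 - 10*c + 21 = (c - 7)*(c - 3)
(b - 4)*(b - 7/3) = b^2 - 19*b/3 + 28/3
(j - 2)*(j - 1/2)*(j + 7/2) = j^3 + j^2 - 31*j/4 + 7/2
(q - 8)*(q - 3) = q^2 - 11*q + 24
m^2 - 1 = (m - 1)*(m + 1)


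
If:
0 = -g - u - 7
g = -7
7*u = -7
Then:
No Solution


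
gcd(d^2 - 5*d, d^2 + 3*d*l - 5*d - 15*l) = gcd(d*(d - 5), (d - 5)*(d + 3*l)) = d - 5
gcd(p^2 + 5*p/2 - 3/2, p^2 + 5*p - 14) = 1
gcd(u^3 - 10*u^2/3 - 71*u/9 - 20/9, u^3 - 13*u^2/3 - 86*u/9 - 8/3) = u^2 + 5*u/3 + 4/9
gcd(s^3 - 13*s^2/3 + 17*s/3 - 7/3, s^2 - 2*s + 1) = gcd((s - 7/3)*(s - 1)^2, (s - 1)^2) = s^2 - 2*s + 1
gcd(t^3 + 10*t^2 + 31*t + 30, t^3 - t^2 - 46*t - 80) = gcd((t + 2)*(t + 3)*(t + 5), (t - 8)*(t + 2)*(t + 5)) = t^2 + 7*t + 10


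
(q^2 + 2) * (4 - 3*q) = -3*q^3 + 4*q^2 - 6*q + 8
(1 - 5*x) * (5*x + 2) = -25*x^2 - 5*x + 2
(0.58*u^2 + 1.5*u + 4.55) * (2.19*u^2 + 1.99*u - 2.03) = 1.2702*u^4 + 4.4392*u^3 + 11.7721*u^2 + 6.0095*u - 9.2365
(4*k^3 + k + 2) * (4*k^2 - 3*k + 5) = 16*k^5 - 12*k^4 + 24*k^3 + 5*k^2 - k + 10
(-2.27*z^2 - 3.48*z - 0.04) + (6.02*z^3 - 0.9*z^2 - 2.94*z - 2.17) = 6.02*z^3 - 3.17*z^2 - 6.42*z - 2.21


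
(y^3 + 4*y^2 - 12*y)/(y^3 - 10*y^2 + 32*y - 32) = y*(y + 6)/(y^2 - 8*y + 16)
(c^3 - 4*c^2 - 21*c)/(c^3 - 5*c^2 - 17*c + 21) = c/(c - 1)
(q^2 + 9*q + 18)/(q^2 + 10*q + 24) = (q + 3)/(q + 4)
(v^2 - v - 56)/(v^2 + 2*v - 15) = (v^2 - v - 56)/(v^2 + 2*v - 15)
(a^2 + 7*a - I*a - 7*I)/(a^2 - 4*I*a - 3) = (a + 7)/(a - 3*I)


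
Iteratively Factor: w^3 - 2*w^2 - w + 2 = (w + 1)*(w^2 - 3*w + 2) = (w - 2)*(w + 1)*(w - 1)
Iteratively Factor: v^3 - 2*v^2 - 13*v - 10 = (v + 1)*(v^2 - 3*v - 10) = (v + 1)*(v + 2)*(v - 5)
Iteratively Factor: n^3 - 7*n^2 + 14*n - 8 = (n - 4)*(n^2 - 3*n + 2) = (n - 4)*(n - 1)*(n - 2)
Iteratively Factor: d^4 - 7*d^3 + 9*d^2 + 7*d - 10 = (d + 1)*(d^3 - 8*d^2 + 17*d - 10) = (d - 2)*(d + 1)*(d^2 - 6*d + 5) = (d - 5)*(d - 2)*(d + 1)*(d - 1)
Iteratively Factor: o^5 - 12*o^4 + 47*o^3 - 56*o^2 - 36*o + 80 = (o - 2)*(o^4 - 10*o^3 + 27*o^2 - 2*o - 40) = (o - 2)*(o + 1)*(o^3 - 11*o^2 + 38*o - 40) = (o - 4)*(o - 2)*(o + 1)*(o^2 - 7*o + 10) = (o - 4)*(o - 2)^2*(o + 1)*(o - 5)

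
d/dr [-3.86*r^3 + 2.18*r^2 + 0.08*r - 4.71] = -11.58*r^2 + 4.36*r + 0.08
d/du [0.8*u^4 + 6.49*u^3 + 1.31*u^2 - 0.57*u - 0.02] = 3.2*u^3 + 19.47*u^2 + 2.62*u - 0.57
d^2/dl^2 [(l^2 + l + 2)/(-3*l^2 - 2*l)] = 2*(-3*l^3 - 54*l^2 - 36*l - 8)/(l^3*(27*l^3 + 54*l^2 + 36*l + 8))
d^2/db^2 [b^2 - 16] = 2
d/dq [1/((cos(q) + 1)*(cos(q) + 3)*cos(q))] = (3*sin(q) + 3*sin(q)/cos(q)^2 + 8*tan(q))/((cos(q) + 1)^2*(cos(q) + 3)^2)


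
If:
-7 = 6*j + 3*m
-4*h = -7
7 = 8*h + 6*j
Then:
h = 7/4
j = -7/6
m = 0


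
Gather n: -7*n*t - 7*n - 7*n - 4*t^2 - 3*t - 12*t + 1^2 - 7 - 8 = n*(-7*t - 14) - 4*t^2 - 15*t - 14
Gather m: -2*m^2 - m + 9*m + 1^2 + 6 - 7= -2*m^2 + 8*m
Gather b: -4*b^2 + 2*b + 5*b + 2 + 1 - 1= -4*b^2 + 7*b + 2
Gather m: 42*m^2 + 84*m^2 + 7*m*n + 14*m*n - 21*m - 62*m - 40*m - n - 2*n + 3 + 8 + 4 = 126*m^2 + m*(21*n - 123) - 3*n + 15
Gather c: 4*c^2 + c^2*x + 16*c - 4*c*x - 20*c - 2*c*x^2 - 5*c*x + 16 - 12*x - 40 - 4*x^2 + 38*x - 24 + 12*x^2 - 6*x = c^2*(x + 4) + c*(-2*x^2 - 9*x - 4) + 8*x^2 + 20*x - 48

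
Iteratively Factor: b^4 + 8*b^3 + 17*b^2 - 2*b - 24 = (b + 3)*(b^3 + 5*b^2 + 2*b - 8) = (b + 3)*(b + 4)*(b^2 + b - 2) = (b - 1)*(b + 3)*(b + 4)*(b + 2)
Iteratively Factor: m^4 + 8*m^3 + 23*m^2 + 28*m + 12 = (m + 3)*(m^3 + 5*m^2 + 8*m + 4) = (m + 2)*(m + 3)*(m^2 + 3*m + 2) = (m + 1)*(m + 2)*(m + 3)*(m + 2)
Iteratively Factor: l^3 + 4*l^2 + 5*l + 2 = (l + 2)*(l^2 + 2*l + 1) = (l + 1)*(l + 2)*(l + 1)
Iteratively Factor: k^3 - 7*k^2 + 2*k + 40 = (k - 4)*(k^2 - 3*k - 10) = (k - 4)*(k + 2)*(k - 5)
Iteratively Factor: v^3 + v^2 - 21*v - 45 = (v - 5)*(v^2 + 6*v + 9) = (v - 5)*(v + 3)*(v + 3)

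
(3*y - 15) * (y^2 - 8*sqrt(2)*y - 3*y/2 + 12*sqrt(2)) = 3*y^3 - 24*sqrt(2)*y^2 - 39*y^2/2 + 45*y/2 + 156*sqrt(2)*y - 180*sqrt(2)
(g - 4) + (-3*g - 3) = -2*g - 7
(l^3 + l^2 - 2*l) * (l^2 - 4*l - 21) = l^5 - 3*l^4 - 27*l^3 - 13*l^2 + 42*l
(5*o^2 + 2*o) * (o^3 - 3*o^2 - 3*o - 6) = 5*o^5 - 13*o^4 - 21*o^3 - 36*o^2 - 12*o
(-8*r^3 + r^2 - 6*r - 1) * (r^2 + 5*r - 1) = -8*r^5 - 39*r^4 + 7*r^3 - 32*r^2 + r + 1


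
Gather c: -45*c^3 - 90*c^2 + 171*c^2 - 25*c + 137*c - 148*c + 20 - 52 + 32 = -45*c^3 + 81*c^2 - 36*c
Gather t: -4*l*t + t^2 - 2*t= t^2 + t*(-4*l - 2)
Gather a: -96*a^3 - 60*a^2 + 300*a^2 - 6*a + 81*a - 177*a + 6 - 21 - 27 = -96*a^3 + 240*a^2 - 102*a - 42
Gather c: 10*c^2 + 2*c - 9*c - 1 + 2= 10*c^2 - 7*c + 1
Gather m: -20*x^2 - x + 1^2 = -20*x^2 - x + 1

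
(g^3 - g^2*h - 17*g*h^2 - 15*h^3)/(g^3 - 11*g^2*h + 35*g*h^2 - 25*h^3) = (g^2 + 4*g*h + 3*h^2)/(g^2 - 6*g*h + 5*h^2)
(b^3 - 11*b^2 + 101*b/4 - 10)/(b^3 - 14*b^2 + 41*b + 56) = (b^2 - 3*b + 5/4)/(b^2 - 6*b - 7)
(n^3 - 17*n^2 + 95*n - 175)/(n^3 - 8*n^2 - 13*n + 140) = (n - 5)/(n + 4)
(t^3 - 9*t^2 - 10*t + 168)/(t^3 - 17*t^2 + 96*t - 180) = (t^2 - 3*t - 28)/(t^2 - 11*t + 30)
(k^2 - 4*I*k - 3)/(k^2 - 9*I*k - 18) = (k - I)/(k - 6*I)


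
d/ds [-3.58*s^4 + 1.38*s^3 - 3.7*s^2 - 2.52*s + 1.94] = -14.32*s^3 + 4.14*s^2 - 7.4*s - 2.52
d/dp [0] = 0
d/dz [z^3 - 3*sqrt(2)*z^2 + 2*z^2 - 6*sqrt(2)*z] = 3*z^2 - 6*sqrt(2)*z + 4*z - 6*sqrt(2)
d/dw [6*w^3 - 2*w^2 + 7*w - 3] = 18*w^2 - 4*w + 7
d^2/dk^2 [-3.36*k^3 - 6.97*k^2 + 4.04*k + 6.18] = -20.16*k - 13.94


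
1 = 1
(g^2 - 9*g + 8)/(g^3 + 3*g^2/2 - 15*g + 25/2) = 2*(g - 8)/(2*g^2 + 5*g - 25)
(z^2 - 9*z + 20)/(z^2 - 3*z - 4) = (z - 5)/(z + 1)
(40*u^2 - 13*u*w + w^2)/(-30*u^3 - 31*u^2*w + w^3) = (-40*u^2 + 13*u*w - w^2)/(30*u^3 + 31*u^2*w - w^3)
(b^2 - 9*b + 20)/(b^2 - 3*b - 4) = (b - 5)/(b + 1)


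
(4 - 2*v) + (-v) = 4 - 3*v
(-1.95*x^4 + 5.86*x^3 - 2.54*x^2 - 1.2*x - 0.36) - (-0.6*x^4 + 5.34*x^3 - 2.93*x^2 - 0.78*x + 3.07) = -1.35*x^4 + 0.52*x^3 + 0.39*x^2 - 0.42*x - 3.43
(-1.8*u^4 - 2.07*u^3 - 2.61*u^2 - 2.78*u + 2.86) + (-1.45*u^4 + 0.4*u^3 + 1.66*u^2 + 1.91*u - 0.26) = -3.25*u^4 - 1.67*u^3 - 0.95*u^2 - 0.87*u + 2.6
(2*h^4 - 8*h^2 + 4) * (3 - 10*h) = -20*h^5 + 6*h^4 + 80*h^3 - 24*h^2 - 40*h + 12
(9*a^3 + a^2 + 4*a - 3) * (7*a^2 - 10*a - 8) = 63*a^5 - 83*a^4 - 54*a^3 - 69*a^2 - 2*a + 24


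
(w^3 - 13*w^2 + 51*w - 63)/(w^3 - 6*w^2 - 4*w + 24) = (w^3 - 13*w^2 + 51*w - 63)/(w^3 - 6*w^2 - 4*w + 24)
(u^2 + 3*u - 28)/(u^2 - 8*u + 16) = (u + 7)/(u - 4)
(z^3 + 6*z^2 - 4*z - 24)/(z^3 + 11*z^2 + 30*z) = (z^2 - 4)/(z*(z + 5))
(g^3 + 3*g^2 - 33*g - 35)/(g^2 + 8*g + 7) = g - 5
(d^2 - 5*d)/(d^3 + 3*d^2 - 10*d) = (d - 5)/(d^2 + 3*d - 10)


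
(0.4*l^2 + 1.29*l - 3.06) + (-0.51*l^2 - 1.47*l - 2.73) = -0.11*l^2 - 0.18*l - 5.79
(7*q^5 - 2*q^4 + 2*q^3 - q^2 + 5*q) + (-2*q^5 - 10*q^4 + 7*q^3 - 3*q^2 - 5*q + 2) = 5*q^5 - 12*q^4 + 9*q^3 - 4*q^2 + 2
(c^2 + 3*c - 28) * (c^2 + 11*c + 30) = c^4 + 14*c^3 + 35*c^2 - 218*c - 840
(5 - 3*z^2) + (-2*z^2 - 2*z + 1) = -5*z^2 - 2*z + 6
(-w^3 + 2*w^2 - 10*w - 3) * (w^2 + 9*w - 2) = -w^5 - 7*w^4 + 10*w^3 - 97*w^2 - 7*w + 6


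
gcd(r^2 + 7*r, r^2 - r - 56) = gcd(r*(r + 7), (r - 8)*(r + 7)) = r + 7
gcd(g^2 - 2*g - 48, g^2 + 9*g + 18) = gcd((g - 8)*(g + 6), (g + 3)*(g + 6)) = g + 6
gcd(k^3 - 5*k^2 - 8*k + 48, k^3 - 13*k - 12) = k^2 - k - 12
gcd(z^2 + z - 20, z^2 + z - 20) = z^2 + z - 20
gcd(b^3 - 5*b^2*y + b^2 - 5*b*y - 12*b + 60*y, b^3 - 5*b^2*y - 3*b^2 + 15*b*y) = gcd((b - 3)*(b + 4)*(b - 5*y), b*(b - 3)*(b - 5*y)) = -b^2 + 5*b*y + 3*b - 15*y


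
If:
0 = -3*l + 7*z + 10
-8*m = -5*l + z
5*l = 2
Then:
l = 2/5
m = 57/140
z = -44/35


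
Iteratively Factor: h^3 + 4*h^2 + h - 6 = (h + 3)*(h^2 + h - 2) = (h + 2)*(h + 3)*(h - 1)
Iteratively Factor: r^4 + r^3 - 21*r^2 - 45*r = (r + 3)*(r^3 - 2*r^2 - 15*r) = (r - 5)*(r + 3)*(r^2 + 3*r) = (r - 5)*(r + 3)^2*(r)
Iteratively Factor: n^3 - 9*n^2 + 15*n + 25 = (n + 1)*(n^2 - 10*n + 25) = (n - 5)*(n + 1)*(n - 5)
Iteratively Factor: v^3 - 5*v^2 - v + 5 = (v - 1)*(v^2 - 4*v - 5) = (v - 5)*(v - 1)*(v + 1)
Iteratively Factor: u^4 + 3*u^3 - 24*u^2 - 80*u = (u + 4)*(u^3 - u^2 - 20*u) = u*(u + 4)*(u^2 - u - 20) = u*(u - 5)*(u + 4)*(u + 4)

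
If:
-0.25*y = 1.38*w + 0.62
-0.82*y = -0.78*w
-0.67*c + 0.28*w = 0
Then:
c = -0.16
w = -0.38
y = -0.36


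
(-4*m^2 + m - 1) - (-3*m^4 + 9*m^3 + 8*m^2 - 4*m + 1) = 3*m^4 - 9*m^3 - 12*m^2 + 5*m - 2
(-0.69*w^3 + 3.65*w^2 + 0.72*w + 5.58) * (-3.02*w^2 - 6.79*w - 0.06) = 2.0838*w^5 - 6.3379*w^4 - 26.9165*w^3 - 21.9594*w^2 - 37.9314*w - 0.3348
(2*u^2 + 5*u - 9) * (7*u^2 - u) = 14*u^4 + 33*u^3 - 68*u^2 + 9*u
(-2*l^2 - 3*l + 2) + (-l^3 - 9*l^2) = -l^3 - 11*l^2 - 3*l + 2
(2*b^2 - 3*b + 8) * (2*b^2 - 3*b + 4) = 4*b^4 - 12*b^3 + 33*b^2 - 36*b + 32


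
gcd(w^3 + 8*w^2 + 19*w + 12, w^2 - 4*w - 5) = w + 1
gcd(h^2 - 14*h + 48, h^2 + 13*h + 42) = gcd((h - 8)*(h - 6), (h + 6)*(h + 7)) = 1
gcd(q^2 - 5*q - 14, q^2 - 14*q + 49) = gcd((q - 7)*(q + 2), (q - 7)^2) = q - 7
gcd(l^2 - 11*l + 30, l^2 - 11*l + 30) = l^2 - 11*l + 30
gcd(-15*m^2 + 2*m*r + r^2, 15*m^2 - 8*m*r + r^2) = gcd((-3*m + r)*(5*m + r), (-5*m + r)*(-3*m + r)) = -3*m + r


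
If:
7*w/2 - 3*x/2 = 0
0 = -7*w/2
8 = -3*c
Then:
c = -8/3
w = 0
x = 0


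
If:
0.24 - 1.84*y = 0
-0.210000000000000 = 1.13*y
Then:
No Solution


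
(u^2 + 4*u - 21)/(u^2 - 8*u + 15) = (u + 7)/(u - 5)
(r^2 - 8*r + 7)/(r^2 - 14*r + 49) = (r - 1)/(r - 7)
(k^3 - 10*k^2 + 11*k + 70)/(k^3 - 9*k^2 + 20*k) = (k^2 - 5*k - 14)/(k*(k - 4))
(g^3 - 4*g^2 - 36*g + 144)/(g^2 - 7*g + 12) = (g^2 - 36)/(g - 3)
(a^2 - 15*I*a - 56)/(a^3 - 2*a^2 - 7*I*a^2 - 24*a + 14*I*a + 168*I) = (a - 8*I)/(a^2 - 2*a - 24)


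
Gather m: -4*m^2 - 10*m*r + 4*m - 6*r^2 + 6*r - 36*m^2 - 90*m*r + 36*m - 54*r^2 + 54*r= -40*m^2 + m*(40 - 100*r) - 60*r^2 + 60*r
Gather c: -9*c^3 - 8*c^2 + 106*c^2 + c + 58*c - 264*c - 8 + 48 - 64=-9*c^3 + 98*c^2 - 205*c - 24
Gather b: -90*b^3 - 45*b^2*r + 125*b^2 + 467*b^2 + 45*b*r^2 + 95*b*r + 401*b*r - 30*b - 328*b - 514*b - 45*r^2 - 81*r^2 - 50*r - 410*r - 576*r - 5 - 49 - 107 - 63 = -90*b^3 + b^2*(592 - 45*r) + b*(45*r^2 + 496*r - 872) - 126*r^2 - 1036*r - 224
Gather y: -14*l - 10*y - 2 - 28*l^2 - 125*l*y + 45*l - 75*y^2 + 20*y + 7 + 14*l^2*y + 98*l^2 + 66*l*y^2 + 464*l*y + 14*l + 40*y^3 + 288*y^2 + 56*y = 70*l^2 + 45*l + 40*y^3 + y^2*(66*l + 213) + y*(14*l^2 + 339*l + 66) + 5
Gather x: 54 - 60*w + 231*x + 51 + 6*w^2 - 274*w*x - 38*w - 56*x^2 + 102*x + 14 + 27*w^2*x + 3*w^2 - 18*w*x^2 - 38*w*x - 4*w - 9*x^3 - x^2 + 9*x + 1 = 9*w^2 - 102*w - 9*x^3 + x^2*(-18*w - 57) + x*(27*w^2 - 312*w + 342) + 120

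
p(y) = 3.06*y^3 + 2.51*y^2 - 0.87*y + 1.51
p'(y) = 9.18*y^2 + 5.02*y - 0.87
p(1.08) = 7.35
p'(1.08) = 15.26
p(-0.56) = 2.25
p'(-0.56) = -0.80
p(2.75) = 81.74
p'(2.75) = 82.36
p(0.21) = 1.47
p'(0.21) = 0.59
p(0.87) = 4.67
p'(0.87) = 10.45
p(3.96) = 227.45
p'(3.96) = 162.97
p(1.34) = 12.21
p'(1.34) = 22.34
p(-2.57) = -31.62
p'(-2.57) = 46.86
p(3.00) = 104.11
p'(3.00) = 96.81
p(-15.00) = -9748.19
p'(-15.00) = 1989.33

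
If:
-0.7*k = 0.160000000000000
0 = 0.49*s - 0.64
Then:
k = -0.23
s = 1.31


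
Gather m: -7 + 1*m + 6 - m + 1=0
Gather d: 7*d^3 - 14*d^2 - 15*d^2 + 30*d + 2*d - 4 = 7*d^3 - 29*d^2 + 32*d - 4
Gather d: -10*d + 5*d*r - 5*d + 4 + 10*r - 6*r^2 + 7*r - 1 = d*(5*r - 15) - 6*r^2 + 17*r + 3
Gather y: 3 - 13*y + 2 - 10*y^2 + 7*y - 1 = -10*y^2 - 6*y + 4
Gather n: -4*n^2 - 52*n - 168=-4*n^2 - 52*n - 168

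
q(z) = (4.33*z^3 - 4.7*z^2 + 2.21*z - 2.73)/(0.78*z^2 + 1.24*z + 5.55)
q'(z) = (-1.56*z - 1.24)*(4.33*z^3 - 4.7*z^2 + 2.21*z - 2.73)/(0.78*z^2 + 1.24*z + 5.55)^2 + (12.99*z^2 - 9.4*z + 2.21)/(0.78*z^2 + 1.24*z + 5.55) = (3.3774*z^4 + 10.7384*z^3 + 64.5427*z^2 - 47.9112*z + 15.6507)/(0.6084*z^4 + 1.9344*z^3 + 10.1956*z^2 + 13.764*z + 30.8025)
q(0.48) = -0.36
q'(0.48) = 0.22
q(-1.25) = -4.08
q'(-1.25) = 6.01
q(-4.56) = -32.34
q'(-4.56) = 7.77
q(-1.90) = -8.92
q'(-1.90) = 8.58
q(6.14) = 19.64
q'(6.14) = 5.21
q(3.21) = 5.64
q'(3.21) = 4.02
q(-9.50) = -64.84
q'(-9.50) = 5.97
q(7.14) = 24.91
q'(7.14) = 5.33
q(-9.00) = -61.84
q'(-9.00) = 6.04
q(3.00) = 4.82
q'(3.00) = 3.83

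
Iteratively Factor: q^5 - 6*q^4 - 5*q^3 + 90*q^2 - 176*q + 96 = (q + 4)*(q^4 - 10*q^3 + 35*q^2 - 50*q + 24) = (q - 1)*(q + 4)*(q^3 - 9*q^2 + 26*q - 24) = (q - 2)*(q - 1)*(q + 4)*(q^2 - 7*q + 12) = (q - 3)*(q - 2)*(q - 1)*(q + 4)*(q - 4)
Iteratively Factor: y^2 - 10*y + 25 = (y - 5)*(y - 5)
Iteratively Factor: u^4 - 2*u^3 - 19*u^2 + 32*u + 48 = (u - 3)*(u^3 + u^2 - 16*u - 16) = (u - 3)*(u + 4)*(u^2 - 3*u - 4) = (u - 4)*(u - 3)*(u + 4)*(u + 1)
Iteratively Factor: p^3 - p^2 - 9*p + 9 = (p + 3)*(p^2 - 4*p + 3) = (p - 3)*(p + 3)*(p - 1)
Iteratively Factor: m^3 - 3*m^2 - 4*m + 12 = (m - 2)*(m^2 - m - 6) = (m - 3)*(m - 2)*(m + 2)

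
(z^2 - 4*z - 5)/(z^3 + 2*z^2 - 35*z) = (z + 1)/(z*(z + 7))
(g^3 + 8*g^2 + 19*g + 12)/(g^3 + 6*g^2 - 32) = (g^2 + 4*g + 3)/(g^2 + 2*g - 8)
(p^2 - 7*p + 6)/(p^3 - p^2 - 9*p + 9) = (p - 6)/(p^2 - 9)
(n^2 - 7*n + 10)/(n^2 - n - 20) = (n - 2)/(n + 4)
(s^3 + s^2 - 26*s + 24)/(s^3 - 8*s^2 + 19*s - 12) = (s + 6)/(s - 3)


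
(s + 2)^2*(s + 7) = s^3 + 11*s^2 + 32*s + 28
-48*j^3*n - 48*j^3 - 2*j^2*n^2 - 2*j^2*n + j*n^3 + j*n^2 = (-8*j + n)*(6*j + n)*(j*n + j)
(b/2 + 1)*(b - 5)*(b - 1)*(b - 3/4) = b^4/2 - 19*b^3/8 - 2*b^2 + 61*b/8 - 15/4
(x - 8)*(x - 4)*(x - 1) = x^3 - 13*x^2 + 44*x - 32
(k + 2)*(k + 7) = k^2 + 9*k + 14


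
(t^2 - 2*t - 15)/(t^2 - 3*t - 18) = (t - 5)/(t - 6)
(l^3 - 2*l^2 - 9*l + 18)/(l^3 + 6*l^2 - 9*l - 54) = (l - 2)/(l + 6)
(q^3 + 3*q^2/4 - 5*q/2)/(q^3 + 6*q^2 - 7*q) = (4*q^2 + 3*q - 10)/(4*(q^2 + 6*q - 7))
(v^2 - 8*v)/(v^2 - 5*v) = (v - 8)/(v - 5)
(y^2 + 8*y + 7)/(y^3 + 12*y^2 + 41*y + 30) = (y + 7)/(y^2 + 11*y + 30)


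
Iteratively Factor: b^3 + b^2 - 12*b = (b - 3)*(b^2 + 4*b) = (b - 3)*(b + 4)*(b)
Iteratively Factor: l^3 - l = (l + 1)*(l^2 - l) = (l - 1)*(l + 1)*(l)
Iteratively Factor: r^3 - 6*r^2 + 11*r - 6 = (r - 2)*(r^2 - 4*r + 3) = (r - 3)*(r - 2)*(r - 1)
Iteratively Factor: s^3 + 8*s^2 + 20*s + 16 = (s + 4)*(s^2 + 4*s + 4) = (s + 2)*(s + 4)*(s + 2)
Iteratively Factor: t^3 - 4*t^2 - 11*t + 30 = (t - 5)*(t^2 + t - 6) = (t - 5)*(t + 3)*(t - 2)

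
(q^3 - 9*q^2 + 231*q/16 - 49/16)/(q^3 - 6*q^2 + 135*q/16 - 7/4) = (q - 7)/(q - 4)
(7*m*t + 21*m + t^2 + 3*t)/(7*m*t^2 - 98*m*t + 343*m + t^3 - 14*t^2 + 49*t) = (t + 3)/(t^2 - 14*t + 49)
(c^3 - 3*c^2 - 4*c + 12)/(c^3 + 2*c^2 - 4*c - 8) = (c - 3)/(c + 2)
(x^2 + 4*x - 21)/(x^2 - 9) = (x + 7)/(x + 3)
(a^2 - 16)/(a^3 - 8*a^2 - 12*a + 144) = (a - 4)/(a^2 - 12*a + 36)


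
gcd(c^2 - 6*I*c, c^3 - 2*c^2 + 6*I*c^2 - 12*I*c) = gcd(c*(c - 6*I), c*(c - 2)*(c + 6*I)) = c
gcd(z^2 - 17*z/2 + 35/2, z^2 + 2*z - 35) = z - 5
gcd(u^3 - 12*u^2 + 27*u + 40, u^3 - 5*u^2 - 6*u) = u + 1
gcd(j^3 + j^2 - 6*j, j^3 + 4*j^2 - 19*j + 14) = j - 2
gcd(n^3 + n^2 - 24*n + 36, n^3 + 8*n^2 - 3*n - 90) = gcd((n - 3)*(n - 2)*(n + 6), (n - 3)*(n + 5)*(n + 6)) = n^2 + 3*n - 18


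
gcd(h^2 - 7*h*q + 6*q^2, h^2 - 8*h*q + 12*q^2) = -h + 6*q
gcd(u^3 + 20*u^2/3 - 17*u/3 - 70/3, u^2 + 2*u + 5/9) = u + 5/3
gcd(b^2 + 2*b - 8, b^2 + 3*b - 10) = b - 2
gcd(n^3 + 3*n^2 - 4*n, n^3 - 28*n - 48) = n + 4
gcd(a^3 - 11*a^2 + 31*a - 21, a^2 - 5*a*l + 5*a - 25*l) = 1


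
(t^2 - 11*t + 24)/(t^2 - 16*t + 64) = (t - 3)/(t - 8)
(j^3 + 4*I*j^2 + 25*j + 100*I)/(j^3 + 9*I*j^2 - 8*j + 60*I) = (j^2 - I*j + 20)/(j^2 + 4*I*j + 12)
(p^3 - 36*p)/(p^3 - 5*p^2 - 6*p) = (p + 6)/(p + 1)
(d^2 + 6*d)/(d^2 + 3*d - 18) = d/(d - 3)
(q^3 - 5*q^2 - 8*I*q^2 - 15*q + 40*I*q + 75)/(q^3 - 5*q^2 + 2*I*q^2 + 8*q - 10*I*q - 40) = (q^2 - 8*I*q - 15)/(q^2 + 2*I*q + 8)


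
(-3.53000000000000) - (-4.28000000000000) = 0.750000000000000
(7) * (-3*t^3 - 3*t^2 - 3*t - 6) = -21*t^3 - 21*t^2 - 21*t - 42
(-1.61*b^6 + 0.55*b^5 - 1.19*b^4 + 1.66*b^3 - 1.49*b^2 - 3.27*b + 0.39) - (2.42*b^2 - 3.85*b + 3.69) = -1.61*b^6 + 0.55*b^5 - 1.19*b^4 + 1.66*b^3 - 3.91*b^2 + 0.58*b - 3.3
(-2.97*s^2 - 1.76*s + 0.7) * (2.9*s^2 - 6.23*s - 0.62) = -8.613*s^4 + 13.3991*s^3 + 14.8362*s^2 - 3.2698*s - 0.434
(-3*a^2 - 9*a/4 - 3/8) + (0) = -3*a^2 - 9*a/4 - 3/8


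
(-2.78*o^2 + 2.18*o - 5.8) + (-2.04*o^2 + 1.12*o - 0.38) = -4.82*o^2 + 3.3*o - 6.18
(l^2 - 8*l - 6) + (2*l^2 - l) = 3*l^2 - 9*l - 6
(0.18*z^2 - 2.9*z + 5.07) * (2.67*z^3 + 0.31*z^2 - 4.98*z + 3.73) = 0.4806*z^5 - 7.6872*z^4 + 11.7415*z^3 + 16.6851*z^2 - 36.0656*z + 18.9111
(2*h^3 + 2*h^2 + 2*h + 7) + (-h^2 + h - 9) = 2*h^3 + h^2 + 3*h - 2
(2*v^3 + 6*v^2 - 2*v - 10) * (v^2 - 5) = 2*v^5 + 6*v^4 - 12*v^3 - 40*v^2 + 10*v + 50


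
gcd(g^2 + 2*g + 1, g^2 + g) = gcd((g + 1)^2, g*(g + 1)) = g + 1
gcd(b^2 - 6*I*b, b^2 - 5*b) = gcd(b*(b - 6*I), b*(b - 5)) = b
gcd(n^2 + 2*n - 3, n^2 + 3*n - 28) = 1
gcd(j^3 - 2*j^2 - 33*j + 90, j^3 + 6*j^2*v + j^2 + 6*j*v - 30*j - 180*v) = j^2 + j - 30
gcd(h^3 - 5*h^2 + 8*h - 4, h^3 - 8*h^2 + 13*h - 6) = h - 1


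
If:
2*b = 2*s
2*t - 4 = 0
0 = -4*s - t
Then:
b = -1/2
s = -1/2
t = 2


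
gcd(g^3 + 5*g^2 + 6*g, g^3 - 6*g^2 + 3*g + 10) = 1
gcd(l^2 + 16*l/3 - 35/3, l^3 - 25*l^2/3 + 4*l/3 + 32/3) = 1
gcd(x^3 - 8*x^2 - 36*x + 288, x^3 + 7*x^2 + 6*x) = x + 6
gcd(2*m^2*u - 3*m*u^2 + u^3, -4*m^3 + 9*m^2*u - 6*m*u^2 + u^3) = -m + u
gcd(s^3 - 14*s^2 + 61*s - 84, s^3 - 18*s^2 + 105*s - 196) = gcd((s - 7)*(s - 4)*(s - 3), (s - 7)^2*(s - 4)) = s^2 - 11*s + 28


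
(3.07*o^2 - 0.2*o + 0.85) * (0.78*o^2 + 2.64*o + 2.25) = 2.3946*o^4 + 7.9488*o^3 + 7.0425*o^2 + 1.794*o + 1.9125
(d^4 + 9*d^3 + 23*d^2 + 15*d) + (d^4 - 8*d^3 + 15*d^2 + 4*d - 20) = 2*d^4 + d^3 + 38*d^2 + 19*d - 20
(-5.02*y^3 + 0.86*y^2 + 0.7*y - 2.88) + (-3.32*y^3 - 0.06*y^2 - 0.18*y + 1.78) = -8.34*y^3 + 0.8*y^2 + 0.52*y - 1.1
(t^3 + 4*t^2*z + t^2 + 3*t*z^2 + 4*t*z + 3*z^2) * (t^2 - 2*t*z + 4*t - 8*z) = t^5 + 2*t^4*z + 5*t^4 - 5*t^3*z^2 + 10*t^3*z + 4*t^3 - 6*t^2*z^3 - 25*t^2*z^2 + 8*t^2*z - 30*t*z^3 - 20*t*z^2 - 24*z^3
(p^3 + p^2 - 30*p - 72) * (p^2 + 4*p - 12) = p^5 + 5*p^4 - 38*p^3 - 204*p^2 + 72*p + 864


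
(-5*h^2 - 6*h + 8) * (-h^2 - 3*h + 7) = 5*h^4 + 21*h^3 - 25*h^2 - 66*h + 56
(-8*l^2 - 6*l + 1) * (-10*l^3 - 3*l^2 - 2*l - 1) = 80*l^5 + 84*l^4 + 24*l^3 + 17*l^2 + 4*l - 1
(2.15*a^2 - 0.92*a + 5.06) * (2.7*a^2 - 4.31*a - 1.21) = 5.805*a^4 - 11.7505*a^3 + 15.0257*a^2 - 20.6954*a - 6.1226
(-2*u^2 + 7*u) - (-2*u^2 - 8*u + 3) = 15*u - 3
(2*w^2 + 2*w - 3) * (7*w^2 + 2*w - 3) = 14*w^4 + 18*w^3 - 23*w^2 - 12*w + 9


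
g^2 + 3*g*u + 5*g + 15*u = (g + 5)*(g + 3*u)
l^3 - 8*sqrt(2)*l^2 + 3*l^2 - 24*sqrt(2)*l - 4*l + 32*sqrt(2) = (l - 1)*(l + 4)*(l - 8*sqrt(2))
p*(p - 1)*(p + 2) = p^3 + p^2 - 2*p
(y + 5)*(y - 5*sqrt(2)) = y^2 - 5*sqrt(2)*y + 5*y - 25*sqrt(2)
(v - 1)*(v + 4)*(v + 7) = v^3 + 10*v^2 + 17*v - 28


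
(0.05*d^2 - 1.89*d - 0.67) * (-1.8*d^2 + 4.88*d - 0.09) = -0.09*d^4 + 3.646*d^3 - 8.0217*d^2 - 3.0995*d + 0.0603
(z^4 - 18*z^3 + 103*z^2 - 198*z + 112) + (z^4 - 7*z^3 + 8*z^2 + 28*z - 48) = 2*z^4 - 25*z^3 + 111*z^2 - 170*z + 64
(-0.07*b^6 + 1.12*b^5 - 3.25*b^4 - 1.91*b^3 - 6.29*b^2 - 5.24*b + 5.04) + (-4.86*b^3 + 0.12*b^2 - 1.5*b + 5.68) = -0.07*b^6 + 1.12*b^5 - 3.25*b^4 - 6.77*b^3 - 6.17*b^2 - 6.74*b + 10.72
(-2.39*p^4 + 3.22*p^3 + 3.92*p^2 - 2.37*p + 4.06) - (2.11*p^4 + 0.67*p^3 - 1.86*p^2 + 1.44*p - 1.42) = -4.5*p^4 + 2.55*p^3 + 5.78*p^2 - 3.81*p + 5.48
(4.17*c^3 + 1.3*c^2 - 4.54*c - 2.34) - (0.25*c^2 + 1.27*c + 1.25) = 4.17*c^3 + 1.05*c^2 - 5.81*c - 3.59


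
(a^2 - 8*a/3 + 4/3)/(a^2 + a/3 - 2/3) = (a - 2)/(a + 1)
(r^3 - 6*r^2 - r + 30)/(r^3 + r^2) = (r^3 - 6*r^2 - r + 30)/(r^2*(r + 1))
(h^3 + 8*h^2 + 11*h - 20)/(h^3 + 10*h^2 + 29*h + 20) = (h - 1)/(h + 1)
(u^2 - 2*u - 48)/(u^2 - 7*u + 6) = (u^2 - 2*u - 48)/(u^2 - 7*u + 6)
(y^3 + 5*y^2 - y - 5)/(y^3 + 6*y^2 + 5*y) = (y - 1)/y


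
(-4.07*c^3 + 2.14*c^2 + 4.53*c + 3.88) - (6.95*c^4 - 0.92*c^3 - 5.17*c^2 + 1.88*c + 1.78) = -6.95*c^4 - 3.15*c^3 + 7.31*c^2 + 2.65*c + 2.1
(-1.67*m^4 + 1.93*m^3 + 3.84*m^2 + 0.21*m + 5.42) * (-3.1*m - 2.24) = 5.177*m^5 - 2.2422*m^4 - 16.2272*m^3 - 9.2526*m^2 - 17.2724*m - 12.1408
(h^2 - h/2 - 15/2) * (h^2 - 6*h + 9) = h^4 - 13*h^3/2 + 9*h^2/2 + 81*h/2 - 135/2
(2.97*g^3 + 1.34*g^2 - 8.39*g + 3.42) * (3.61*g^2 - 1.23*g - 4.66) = 10.7217*g^5 + 1.1843*g^4 - 45.7763*g^3 + 16.4215*g^2 + 34.8908*g - 15.9372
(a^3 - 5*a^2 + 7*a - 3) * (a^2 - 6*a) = a^5 - 11*a^4 + 37*a^3 - 45*a^2 + 18*a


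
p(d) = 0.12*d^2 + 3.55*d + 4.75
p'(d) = 0.24*d + 3.55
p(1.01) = 8.46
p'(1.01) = 3.79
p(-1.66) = -0.81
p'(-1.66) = 3.15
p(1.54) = 10.50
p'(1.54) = 3.92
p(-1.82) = -1.31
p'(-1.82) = 3.11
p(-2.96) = -4.71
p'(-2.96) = 2.84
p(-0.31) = 3.66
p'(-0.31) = 3.48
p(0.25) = 5.64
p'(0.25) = 3.61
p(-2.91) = -4.56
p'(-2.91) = 2.85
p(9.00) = 46.42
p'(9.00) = 5.71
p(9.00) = 46.42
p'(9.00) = 5.71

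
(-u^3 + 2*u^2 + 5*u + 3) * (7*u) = -7*u^4 + 14*u^3 + 35*u^2 + 21*u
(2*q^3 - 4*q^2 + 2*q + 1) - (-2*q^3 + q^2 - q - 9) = 4*q^3 - 5*q^2 + 3*q + 10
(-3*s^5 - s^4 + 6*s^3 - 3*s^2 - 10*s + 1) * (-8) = 24*s^5 + 8*s^4 - 48*s^3 + 24*s^2 + 80*s - 8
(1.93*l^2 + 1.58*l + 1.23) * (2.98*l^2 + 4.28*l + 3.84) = 5.7514*l^4 + 12.9688*l^3 + 17.839*l^2 + 11.3316*l + 4.7232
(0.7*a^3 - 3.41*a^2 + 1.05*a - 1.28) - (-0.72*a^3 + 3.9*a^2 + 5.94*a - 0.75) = 1.42*a^3 - 7.31*a^2 - 4.89*a - 0.53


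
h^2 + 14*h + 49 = (h + 7)^2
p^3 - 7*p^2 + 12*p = p*(p - 4)*(p - 3)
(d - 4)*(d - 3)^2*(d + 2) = d^4 - 8*d^3 + 13*d^2 + 30*d - 72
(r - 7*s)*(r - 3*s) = r^2 - 10*r*s + 21*s^2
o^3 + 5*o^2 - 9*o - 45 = (o - 3)*(o + 3)*(o + 5)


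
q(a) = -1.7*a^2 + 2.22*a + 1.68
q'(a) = 2.22 - 3.4*a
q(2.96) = -6.64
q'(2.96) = -7.84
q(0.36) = 2.26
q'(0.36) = 1.00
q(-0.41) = 0.48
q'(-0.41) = 3.61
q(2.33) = -2.38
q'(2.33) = -5.70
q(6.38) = -53.35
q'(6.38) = -19.47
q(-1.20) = -3.43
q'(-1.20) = 6.30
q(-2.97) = -19.91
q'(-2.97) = 12.32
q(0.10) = 1.88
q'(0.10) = 1.88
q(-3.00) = -20.28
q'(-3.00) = 12.42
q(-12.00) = -269.76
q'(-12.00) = 43.02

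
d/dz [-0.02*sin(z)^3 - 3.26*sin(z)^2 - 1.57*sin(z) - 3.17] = (-6.52*sin(z) + 0.03*cos(2*z) - 1.6)*cos(z)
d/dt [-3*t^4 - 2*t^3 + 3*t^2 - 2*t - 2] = -12*t^3 - 6*t^2 + 6*t - 2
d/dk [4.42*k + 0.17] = 4.42000000000000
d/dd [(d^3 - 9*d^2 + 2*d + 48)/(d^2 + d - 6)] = (d^4 + 2*d^3 - 29*d^2 + 12*d - 60)/(d^4 + 2*d^3 - 11*d^2 - 12*d + 36)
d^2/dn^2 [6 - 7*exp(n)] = -7*exp(n)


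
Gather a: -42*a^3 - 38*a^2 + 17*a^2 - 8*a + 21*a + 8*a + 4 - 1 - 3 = -42*a^3 - 21*a^2 + 21*a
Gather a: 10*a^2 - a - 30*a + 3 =10*a^2 - 31*a + 3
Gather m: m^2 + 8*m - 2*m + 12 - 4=m^2 + 6*m + 8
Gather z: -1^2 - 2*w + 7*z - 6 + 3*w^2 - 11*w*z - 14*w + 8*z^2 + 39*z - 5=3*w^2 - 16*w + 8*z^2 + z*(46 - 11*w) - 12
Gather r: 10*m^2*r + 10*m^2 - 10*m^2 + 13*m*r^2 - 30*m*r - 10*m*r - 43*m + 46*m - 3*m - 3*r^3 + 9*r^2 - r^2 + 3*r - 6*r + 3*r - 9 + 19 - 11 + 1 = -3*r^3 + r^2*(13*m + 8) + r*(10*m^2 - 40*m)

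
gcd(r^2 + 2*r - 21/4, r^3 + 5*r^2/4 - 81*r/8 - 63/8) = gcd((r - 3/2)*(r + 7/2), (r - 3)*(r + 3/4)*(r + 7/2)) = r + 7/2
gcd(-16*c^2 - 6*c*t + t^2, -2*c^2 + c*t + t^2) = 2*c + t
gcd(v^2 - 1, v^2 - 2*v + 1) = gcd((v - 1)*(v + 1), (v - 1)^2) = v - 1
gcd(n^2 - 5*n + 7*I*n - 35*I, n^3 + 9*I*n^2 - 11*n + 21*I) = n + 7*I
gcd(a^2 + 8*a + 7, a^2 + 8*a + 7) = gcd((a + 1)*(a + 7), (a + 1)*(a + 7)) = a^2 + 8*a + 7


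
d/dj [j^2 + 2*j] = 2*j + 2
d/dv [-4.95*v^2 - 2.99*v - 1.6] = -9.9*v - 2.99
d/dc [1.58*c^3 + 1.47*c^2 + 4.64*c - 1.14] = 4.74*c^2 + 2.94*c + 4.64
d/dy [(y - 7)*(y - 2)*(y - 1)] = 3*y^2 - 20*y + 23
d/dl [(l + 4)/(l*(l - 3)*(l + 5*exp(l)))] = (-l*(l - 3)*(l + 4)*(5*exp(l) + 1) + l*(l - 3)*(l + 5*exp(l)) - l*(l + 4)*(l + 5*exp(l)) - (l - 3)*(l + 4)*(l + 5*exp(l)))/(l^2*(l - 3)^2*(l + 5*exp(l))^2)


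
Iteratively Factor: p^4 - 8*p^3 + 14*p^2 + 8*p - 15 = (p - 5)*(p^3 - 3*p^2 - p + 3) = (p - 5)*(p + 1)*(p^2 - 4*p + 3) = (p - 5)*(p - 3)*(p + 1)*(p - 1)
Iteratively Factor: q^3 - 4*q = (q + 2)*(q^2 - 2*q) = (q - 2)*(q + 2)*(q)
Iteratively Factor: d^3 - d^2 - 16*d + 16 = (d - 4)*(d^2 + 3*d - 4) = (d - 4)*(d + 4)*(d - 1)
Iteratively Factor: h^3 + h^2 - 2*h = (h - 1)*(h^2 + 2*h) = (h - 1)*(h + 2)*(h)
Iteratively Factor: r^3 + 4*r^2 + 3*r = (r + 3)*(r^2 + r) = (r + 1)*(r + 3)*(r)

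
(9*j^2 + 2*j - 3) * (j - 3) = 9*j^3 - 25*j^2 - 9*j + 9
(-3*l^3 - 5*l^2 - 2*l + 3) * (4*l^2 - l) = -12*l^5 - 17*l^4 - 3*l^3 + 14*l^2 - 3*l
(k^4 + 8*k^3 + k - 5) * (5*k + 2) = 5*k^5 + 42*k^4 + 16*k^3 + 5*k^2 - 23*k - 10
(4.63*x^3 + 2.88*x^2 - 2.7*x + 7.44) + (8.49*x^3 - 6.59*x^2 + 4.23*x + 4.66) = 13.12*x^3 - 3.71*x^2 + 1.53*x + 12.1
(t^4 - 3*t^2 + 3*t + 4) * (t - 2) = t^5 - 2*t^4 - 3*t^3 + 9*t^2 - 2*t - 8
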